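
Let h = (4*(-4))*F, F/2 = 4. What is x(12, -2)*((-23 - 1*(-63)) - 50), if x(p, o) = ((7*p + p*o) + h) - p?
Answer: 800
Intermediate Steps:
F = 8 (F = 2*4 = 8)
h = -128 (h = (4*(-4))*8 = -16*8 = -128)
x(p, o) = -128 + 6*p + o*p (x(p, o) = ((7*p + p*o) - 128) - p = ((7*p + o*p) - 128) - p = (-128 + 7*p + o*p) - p = -128 + 6*p + o*p)
x(12, -2)*((-23 - 1*(-63)) - 50) = (-128 + 6*12 - 2*12)*((-23 - 1*(-63)) - 50) = (-128 + 72 - 24)*((-23 + 63) - 50) = -80*(40 - 50) = -80*(-10) = 800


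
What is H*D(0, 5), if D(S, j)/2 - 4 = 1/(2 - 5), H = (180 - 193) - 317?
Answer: -2420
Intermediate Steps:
H = -330 (H = -13 - 317 = -330)
D(S, j) = 22/3 (D(S, j) = 8 + 2/(2 - 5) = 8 + 2/(-3) = 8 + 2*(-⅓) = 8 - ⅔ = 22/3)
H*D(0, 5) = -330*22/3 = -2420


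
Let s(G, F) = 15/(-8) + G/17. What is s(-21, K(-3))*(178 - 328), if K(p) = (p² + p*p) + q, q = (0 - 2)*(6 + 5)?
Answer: 31725/68 ≈ 466.54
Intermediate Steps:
q = -22 (q = -2*11 = -22)
K(p) = -22 + 2*p² (K(p) = (p² + p*p) - 22 = (p² + p²) - 22 = 2*p² - 22 = -22 + 2*p²)
s(G, F) = -15/8 + G/17 (s(G, F) = 15*(-⅛) + G*(1/17) = -15/8 + G/17)
s(-21, K(-3))*(178 - 328) = (-15/8 + (1/17)*(-21))*(178 - 328) = (-15/8 - 21/17)*(-150) = -423/136*(-150) = 31725/68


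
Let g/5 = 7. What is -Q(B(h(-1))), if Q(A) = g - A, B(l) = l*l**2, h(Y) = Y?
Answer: -36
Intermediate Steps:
g = 35 (g = 5*7 = 35)
B(l) = l**3
Q(A) = 35 - A
-Q(B(h(-1))) = -(35 - 1*(-1)**3) = -(35 - 1*(-1)) = -(35 + 1) = -1*36 = -36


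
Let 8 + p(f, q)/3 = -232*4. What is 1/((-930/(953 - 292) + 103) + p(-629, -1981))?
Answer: -661/1788935 ≈ -0.00036949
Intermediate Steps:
p(f, q) = -2808 (p(f, q) = -24 + 3*(-232*4) = -24 + 3*(-928) = -24 - 2784 = -2808)
1/((-930/(953 - 292) + 103) + p(-629, -1981)) = 1/((-930/(953 - 292) + 103) - 2808) = 1/((-930/661 + 103) - 2808) = 1/(67153/661 - 2808) = 1/(-1788935/661) = -661/1788935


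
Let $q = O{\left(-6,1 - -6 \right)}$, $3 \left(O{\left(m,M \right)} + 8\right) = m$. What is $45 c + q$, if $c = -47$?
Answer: $-2125$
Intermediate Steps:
$O{\left(m,M \right)} = -8 + \frac{m}{3}$
$q = -10$ ($q = -8 + \frac{1}{3} \left(-6\right) = -8 - 2 = -10$)
$45 c + q = 45 \left(-47\right) - 10 = -2115 - 10 = -2125$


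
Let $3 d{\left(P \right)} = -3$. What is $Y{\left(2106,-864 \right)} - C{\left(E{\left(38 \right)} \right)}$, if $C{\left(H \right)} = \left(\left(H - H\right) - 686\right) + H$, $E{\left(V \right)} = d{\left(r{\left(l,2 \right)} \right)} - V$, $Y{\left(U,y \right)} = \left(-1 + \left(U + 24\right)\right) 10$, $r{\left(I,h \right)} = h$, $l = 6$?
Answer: $22015$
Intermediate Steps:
$d{\left(P \right)} = -1$ ($d{\left(P \right)} = \frac{1}{3} \left(-3\right) = -1$)
$Y{\left(U,y \right)} = 230 + 10 U$ ($Y{\left(U,y \right)} = \left(-1 + \left(24 + U\right)\right) 10 = \left(23 + U\right) 10 = 230 + 10 U$)
$E{\left(V \right)} = -1 - V$
$C{\left(H \right)} = -686 + H$ ($C{\left(H \right)} = \left(0 - 686\right) + H = -686 + H$)
$Y{\left(2106,-864 \right)} - C{\left(E{\left(38 \right)} \right)} = \left(230 + 10 \cdot 2106\right) - \left(-686 - 39\right) = \left(230 + 21060\right) - \left(-686 - 39\right) = 21290 - \left(-686 - 39\right) = 21290 - -725 = 21290 + 725 = 22015$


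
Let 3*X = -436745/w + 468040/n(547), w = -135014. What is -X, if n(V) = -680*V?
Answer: -145970173/221557974 ≈ -0.65884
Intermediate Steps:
X = 145970173/221557974 (X = (-436745/(-135014) + 468040/((-680*547)))/3 = (-436745*(-1/135014) + 468040/(-371960))/3 = (436745/135014 + 468040*(-1/371960))/3 = (436745/135014 - 11701/9299)/3 = (⅓)*(145970173/73852658) = 145970173/221557974 ≈ 0.65884)
-X = -1*145970173/221557974 = -145970173/221557974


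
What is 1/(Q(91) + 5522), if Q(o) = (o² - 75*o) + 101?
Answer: 1/7079 ≈ 0.00014126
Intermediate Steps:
Q(o) = 101 + o² - 75*o
1/(Q(91) + 5522) = 1/((101 + 91² - 75*91) + 5522) = 1/((101 + 8281 - 6825) + 5522) = 1/(1557 + 5522) = 1/7079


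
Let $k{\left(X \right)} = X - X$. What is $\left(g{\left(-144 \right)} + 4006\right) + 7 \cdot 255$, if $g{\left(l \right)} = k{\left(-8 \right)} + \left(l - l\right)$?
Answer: $5791$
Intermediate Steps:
$k{\left(X \right)} = 0$
$g{\left(l \right)} = 0$ ($g{\left(l \right)} = 0 + \left(l - l\right) = 0 + 0 = 0$)
$\left(g{\left(-144 \right)} + 4006\right) + 7 \cdot 255 = \left(0 + 4006\right) + 7 \cdot 255 = 4006 + 1785 = 5791$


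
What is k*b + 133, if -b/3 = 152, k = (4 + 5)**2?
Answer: -36803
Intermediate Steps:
k = 81 (k = 9**2 = 81)
b = -456 (b = -3*152 = -456)
k*b + 133 = 81*(-456) + 133 = -36936 + 133 = -36803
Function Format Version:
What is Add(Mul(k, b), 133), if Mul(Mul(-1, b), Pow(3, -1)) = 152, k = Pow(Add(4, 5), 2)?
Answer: -36803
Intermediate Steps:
k = 81 (k = Pow(9, 2) = 81)
b = -456 (b = Mul(-3, 152) = -456)
Add(Mul(k, b), 133) = Add(Mul(81, -456), 133) = Add(-36936, 133) = -36803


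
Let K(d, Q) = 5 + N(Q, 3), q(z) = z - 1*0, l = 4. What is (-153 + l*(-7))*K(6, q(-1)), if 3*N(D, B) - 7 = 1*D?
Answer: -1267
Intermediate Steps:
N(D, B) = 7/3 + D/3 (N(D, B) = 7/3 + (1*D)/3 = 7/3 + D/3)
q(z) = z (q(z) = z + 0 = z)
K(d, Q) = 22/3 + Q/3 (K(d, Q) = 5 + (7/3 + Q/3) = 22/3 + Q/3)
(-153 + l*(-7))*K(6, q(-1)) = (-153 + 4*(-7))*(22/3 + (⅓)*(-1)) = (-153 - 28)*(22/3 - ⅓) = -181*7 = -1267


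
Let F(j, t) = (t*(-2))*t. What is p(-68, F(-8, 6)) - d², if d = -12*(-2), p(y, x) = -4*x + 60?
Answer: -228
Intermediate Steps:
F(j, t) = -2*t² (F(j, t) = (-2*t)*t = -2*t²)
p(y, x) = 60 - 4*x
d = 24
p(-68, F(-8, 6)) - d² = (60 - (-8)*6²) - 1*24² = (60 - (-8)*36) - 1*576 = (60 - 4*(-72)) - 576 = (60 + 288) - 576 = 348 - 576 = -228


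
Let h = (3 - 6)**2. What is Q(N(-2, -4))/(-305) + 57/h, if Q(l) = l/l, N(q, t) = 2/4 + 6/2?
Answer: 5792/915 ≈ 6.3301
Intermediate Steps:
N(q, t) = 7/2 (N(q, t) = 2*(1/4) + 6*(1/2) = 1/2 + 3 = 7/2)
Q(l) = 1
h = 9 (h = (-3)**2 = 9)
Q(N(-2, -4))/(-305) + 57/h = 1/(-305) + 57/9 = 1*(-1/305) + 57*(1/9) = -1/305 + 19/3 = 5792/915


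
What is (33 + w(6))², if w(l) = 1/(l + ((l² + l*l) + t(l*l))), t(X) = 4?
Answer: 7327849/6724 ≈ 1089.8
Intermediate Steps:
w(l) = 1/(4 + l + 2*l²) (w(l) = 1/(l + ((l² + l*l) + 4)) = 1/(l + ((l² + l²) + 4)) = 1/(l + (2*l² + 4)) = 1/(l + (4 + 2*l²)) = 1/(4 + l + 2*l²))
(33 + w(6))² = (33 + 1/(4 + 6 + 2*6²))² = (33 + 1/(4 + 6 + 2*36))² = (33 + 1/(4 + 6 + 72))² = (33 + 1/82)² = (2707/82)² = 7327849/6724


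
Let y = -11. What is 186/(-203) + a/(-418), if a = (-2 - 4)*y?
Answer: -4143/3857 ≈ -1.0742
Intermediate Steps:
a = 66 (a = (-2 - 4)*(-11) = -6*(-11) = 66)
186/(-203) + a/(-418) = 186/(-203) + 66/(-418) = 186*(-1/203) + 66*(-1/418) = -186/203 - 3/19 = -4143/3857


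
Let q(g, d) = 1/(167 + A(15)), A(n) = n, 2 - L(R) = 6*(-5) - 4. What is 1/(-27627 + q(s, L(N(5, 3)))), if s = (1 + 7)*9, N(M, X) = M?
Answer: -182/5028113 ≈ -3.6196e-5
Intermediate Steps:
L(R) = 36 (L(R) = 2 - (6*(-5) - 4) = 2 - (-30 - 4) = 2 - 1*(-34) = 2 + 34 = 36)
s = 72 (s = 8*9 = 72)
q(g, d) = 1/182 (q(g, d) = 1/(167 + 15) = 1/182)
1/(-27627 + q(s, L(N(5, 3)))) = 1/(-27627 + 1/182) = 1/(-5028113/182) = -182/5028113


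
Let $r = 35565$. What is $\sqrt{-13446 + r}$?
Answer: $\sqrt{22119} \approx 148.72$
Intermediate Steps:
$\sqrt{-13446 + r} = \sqrt{-13446 + 35565} = \sqrt{22119}$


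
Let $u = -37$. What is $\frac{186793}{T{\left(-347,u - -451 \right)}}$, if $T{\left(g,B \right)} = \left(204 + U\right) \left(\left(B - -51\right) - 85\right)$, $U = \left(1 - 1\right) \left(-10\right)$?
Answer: $\frac{186793}{77520} \approx 2.4096$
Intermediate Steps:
$U = 0$ ($U = 0 \left(-10\right) = 0$)
$T{\left(g,B \right)} = -6936 + 204 B$ ($T{\left(g,B \right)} = \left(204 + 0\right) \left(\left(B - -51\right) - 85\right) = 204 \left(\left(B + 51\right) - 85\right) = 204 \left(\left(51 + B\right) - 85\right) = 204 \left(-34 + B\right) = -6936 + 204 B$)
$\frac{186793}{T{\left(-347,u - -451 \right)}} = \frac{186793}{-6936 + 204 \left(-37 - -451\right)} = \frac{186793}{-6936 + 204 \left(-37 + 451\right)} = \frac{186793}{-6936 + 204 \cdot 414} = \frac{186793}{-6936 + 84456} = \frac{186793}{77520}$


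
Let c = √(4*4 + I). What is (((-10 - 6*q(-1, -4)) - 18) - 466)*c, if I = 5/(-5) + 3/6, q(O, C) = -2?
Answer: -241*√62 ≈ -1897.6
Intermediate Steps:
I = -½ (I = 5*(-⅕) + 3*(⅙) = -1 + ½ = -½ ≈ -0.50000)
c = √62/2 (c = √(4*4 - ½) = √(16 - ½) = √(31/2) = √62/2 ≈ 3.9370)
(((-10 - 6*q(-1, -4)) - 18) - 466)*c = (((-10 - 6*(-2)) - 18) - 466)*(√62/2) = (((-10 + 12) - 18) - 466)*(√62/2) = ((2 - 18) - 466)*(√62/2) = (-16 - 466)*(√62/2) = -241*√62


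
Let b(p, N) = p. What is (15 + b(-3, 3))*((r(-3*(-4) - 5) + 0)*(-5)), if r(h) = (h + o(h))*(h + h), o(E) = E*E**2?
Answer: -294000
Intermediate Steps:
o(E) = E**3
r(h) = 2*h*(h + h**3) (r(h) = (h + h**3)*(h + h) = (h + h**3)*(2*h) = 2*h*(h + h**3))
(15 + b(-3, 3))*((r(-3*(-4) - 5) + 0)*(-5)) = (15 - 3)*((2*(-3*(-4) - 5)**2*(1 + (-3*(-4) - 5)**2) + 0)*(-5)) = 12*((2*(12 - 5)**2*(1 + (12 - 5)**2) + 0)*(-5)) = 12*((2*7**2*(1 + 7**2) + 0)*(-5)) = 12*((2*49*(1 + 49) + 0)*(-5)) = 12*((2*49*50 + 0)*(-5)) = 12*((4900 + 0)*(-5)) = 12*(4900*(-5)) = 12*(-24500) = -294000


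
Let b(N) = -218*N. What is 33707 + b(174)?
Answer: -4225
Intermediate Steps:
33707 + b(174) = 33707 - 218*174 = 33707 - 37932 = -4225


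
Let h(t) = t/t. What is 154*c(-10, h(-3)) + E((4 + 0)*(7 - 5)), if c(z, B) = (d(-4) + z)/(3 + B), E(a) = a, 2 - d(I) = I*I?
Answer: -916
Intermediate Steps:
h(t) = 1
d(I) = 2 - I**2 (d(I) = 2 - I*I = 2 - I**2)
c(z, B) = (-14 + z)/(3 + B) (c(z, B) = ((2 - 1*(-4)**2) + z)/(3 + B) = ((2 - 1*16) + z)/(3 + B) = ((2 - 16) + z)/(3 + B) = (-14 + z)/(3 + B))
154*c(-10, h(-3)) + E((4 + 0)*(7 - 5)) = 154*((-14 - 10)/(3 + 1)) + (4 + 0)*(7 - 5) = 154*(-24/4) + 4*2 = 154*((1/4)*(-24)) + 8 = 154*(-6) + 8 = -924 + 8 = -916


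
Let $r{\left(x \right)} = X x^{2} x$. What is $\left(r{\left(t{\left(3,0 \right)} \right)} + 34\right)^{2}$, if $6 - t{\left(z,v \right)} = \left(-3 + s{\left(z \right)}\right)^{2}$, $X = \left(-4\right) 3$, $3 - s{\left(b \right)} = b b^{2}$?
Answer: $20568010359405198244$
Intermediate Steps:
$s{\left(b \right)} = 3 - b^{3}$ ($s{\left(b \right)} = 3 - b b^{2} = 3 - b^{3}$)
$X = -12$
$t{\left(z,v \right)} = 6 - z^{6}$ ($t{\left(z,v \right)} = 6 - \left(-3 - \left(-3 + z^{3}\right)\right)^{2} = 6 - \left(- z^{3}\right)^{2} = 6 - z^{6}$)
$r{\left(x \right)} = - 12 x^{3}$ ($r{\left(x \right)} = - 12 x^{2} x = - 12 x^{3}$)
$\left(r{\left(t{\left(3,0 \right)} \right)} + 34\right)^{2} = \left(- 12 \left(6 - 3^{6}\right)^{3} + 34\right)^{2} = \left(- 12 \left(6 - 729\right)^{3} + 34\right)^{2} = \left(- 12 \left(-723\right)^{3} + 34\right)^{2} = \left(\left(-12\right) \left(-377933067\right) + 34\right)^{2} = \left(4535196804 + 34\right)^{2} = 4535196838^{2} = 20568010359405198244$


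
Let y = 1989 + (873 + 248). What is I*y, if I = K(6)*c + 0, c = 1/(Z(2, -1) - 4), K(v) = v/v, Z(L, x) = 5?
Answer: 3110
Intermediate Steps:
K(v) = 1
c = 1 (c = 1/(5 - 4) = 1/1 = 1)
I = 1 (I = 1*1 + 0 = 1 + 0 = 1)
y = 3110 (y = 1989 + 1121 = 3110)
I*y = 1*3110 = 3110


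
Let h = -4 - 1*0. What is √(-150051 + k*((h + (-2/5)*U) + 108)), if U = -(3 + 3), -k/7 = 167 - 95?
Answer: I*√5091915/5 ≈ 451.31*I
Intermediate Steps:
h = -4 (h = -4 + 0 = -4)
k = -504 (k = -7*(167 - 95) = -7*72 = -504)
U = -6 (U = -1*6 = -6)
√(-150051 + k*((h + (-2/5)*U) + 108)) = √(-150051 - 504*((-4 - 2/5*(-6)) + 108)) = √(-150051 - 504*((-4 - 2*⅕*(-6)) + 108)) = √(-150051 - 504*((-4 - ⅖*(-6)) + 108)) = √(-150051 - 504*((-4 + 12/5) + 108)) = √(-150051 - 504*(-8/5 + 108)) = √(-150051 - 504*532/5) = √(-150051 - 268128/5) = √(-1018383/5) = I*√5091915/5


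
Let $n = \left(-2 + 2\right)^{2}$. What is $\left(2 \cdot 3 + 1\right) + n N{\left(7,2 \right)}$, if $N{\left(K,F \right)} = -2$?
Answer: $7$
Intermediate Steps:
$n = 0$ ($n = 0^{2} = 0$)
$\left(2 \cdot 3 + 1\right) + n N{\left(7,2 \right)} = \left(2 \cdot 3 + 1\right) + 0 \left(-2\right) = \left(6 + 1\right) + 0 = 7 + 0 = 7$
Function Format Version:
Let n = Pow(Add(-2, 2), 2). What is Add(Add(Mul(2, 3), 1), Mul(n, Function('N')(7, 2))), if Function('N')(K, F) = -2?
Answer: 7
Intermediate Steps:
n = 0 (n = Pow(0, 2) = 0)
Add(Add(Mul(2, 3), 1), Mul(n, Function('N')(7, 2))) = Add(Add(Mul(2, 3), 1), Mul(0, -2)) = Add(Add(6, 1), 0) = Add(7, 0) = 7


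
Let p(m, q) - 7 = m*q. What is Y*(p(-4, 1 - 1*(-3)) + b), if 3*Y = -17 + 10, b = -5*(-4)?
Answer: -77/3 ≈ -25.667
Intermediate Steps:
p(m, q) = 7 + m*q
b = 20
Y = -7/3 (Y = (-17 + 10)/3 = (⅓)*(-7) = -7/3 ≈ -2.3333)
Y*(p(-4, 1 - 1*(-3)) + b) = -7*((7 - 4*(1 - 1*(-3))) + 20)/3 = -7*((7 - 4*(1 + 3)) + 20)/3 = -7*((7 - 4*4) + 20)/3 = -7*((7 - 16) + 20)/3 = -7*(-9 + 20)/3 = -7/3*11 = -77/3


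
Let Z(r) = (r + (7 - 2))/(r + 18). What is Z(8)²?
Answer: ¼ ≈ 0.25000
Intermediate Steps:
Z(r) = (5 + r)/(18 + r) (Z(r) = (r + 5)/(18 + r) = (5 + r)/(18 + r))
Z(8)² = ((5 + 8)/(18 + 8))² = (13/26)² = ((1/26)*13)² = (½)² = ¼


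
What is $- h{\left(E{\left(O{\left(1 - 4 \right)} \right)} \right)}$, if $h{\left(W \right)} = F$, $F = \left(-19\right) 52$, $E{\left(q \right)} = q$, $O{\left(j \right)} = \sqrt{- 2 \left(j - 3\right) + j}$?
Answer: $988$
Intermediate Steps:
$O{\left(j \right)} = \sqrt{6 - j}$ ($O{\left(j \right)} = \sqrt{- 2 \left(-3 + j\right) + j} = \sqrt{\left(6 - 2 j\right) + j} = \sqrt{6 - j}$)
$F = -988$
$h{\left(W \right)} = -988$
$- h{\left(E{\left(O{\left(1 - 4 \right)} \right)} \right)} = \left(-1\right) \left(-988\right) = 988$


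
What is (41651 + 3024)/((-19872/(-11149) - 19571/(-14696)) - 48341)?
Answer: -7319806826200/7919954941073 ≈ -0.92422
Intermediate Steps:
(41651 + 3024)/((-19872/(-11149) - 19571/(-14696)) - 48341) = 44675/((-19872*(-1/11149) - 19571*(-1/14696)) - 48341) = 44675/((19872/11149 + 19571/14696) - 48341) = 44675/(510235991/163845704 - 48341) = 44675/(-7919954941073/163845704) = 44675*(-163845704/7919954941073) = -7319806826200/7919954941073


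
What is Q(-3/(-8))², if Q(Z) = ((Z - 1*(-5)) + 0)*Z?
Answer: 16641/4096 ≈ 4.0627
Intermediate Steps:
Q(Z) = Z*(5 + Z) (Q(Z) = ((Z + 5) + 0)*Z = ((5 + Z) + 0)*Z = (5 + Z)*Z = Z*(5 + Z))
Q(-3/(-8))² = ((-3/(-8))*(5 - 3/(-8)))² = ((-3*(-⅛))*(5 - 3*(-⅛)))² = (3*(5 + 3/8)/8)² = ((3/8)*(43/8))² = (129/64)² = 16641/4096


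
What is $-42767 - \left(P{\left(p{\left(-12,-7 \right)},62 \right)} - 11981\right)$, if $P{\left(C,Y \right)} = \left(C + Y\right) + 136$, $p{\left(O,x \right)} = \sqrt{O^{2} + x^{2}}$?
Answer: $-30984 - \sqrt{193} \approx -30998.0$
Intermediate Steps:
$P{\left(C,Y \right)} = 136 + C + Y$
$-42767 - \left(P{\left(p{\left(-12,-7 \right)},62 \right)} - 11981\right) = -42767 - \left(\left(136 + \sqrt{\left(-12\right)^{2} + \left(-7\right)^{2}} + 62\right) - 11981\right) = -42767 - \left(\left(136 + \sqrt{144 + 49} + 62\right) - 11981\right) = -42767 - \left(\left(136 + \sqrt{193} + 62\right) - 11981\right) = -42767 - \left(\left(198 + \sqrt{193}\right) - 11981\right) = -42767 - \left(-11783 + \sqrt{193}\right) = -42767 + \left(11783 - \sqrt{193}\right) = -30984 - \sqrt{193}$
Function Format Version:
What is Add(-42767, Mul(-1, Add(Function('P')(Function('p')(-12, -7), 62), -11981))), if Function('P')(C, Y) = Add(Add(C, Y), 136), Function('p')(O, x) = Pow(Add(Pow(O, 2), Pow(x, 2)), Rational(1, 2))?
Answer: Add(-30984, Mul(-1, Pow(193, Rational(1, 2)))) ≈ -30998.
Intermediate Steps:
Function('P')(C, Y) = Add(136, C, Y)
Add(-42767, Mul(-1, Add(Function('P')(Function('p')(-12, -7), 62), -11981))) = Add(-42767, Mul(-1, Add(Add(136, Pow(Add(Pow(-12, 2), Pow(-7, 2)), Rational(1, 2)), 62), -11981))) = Add(-42767, Mul(-1, Add(Add(136, Pow(Add(144, 49), Rational(1, 2)), 62), -11981))) = Add(-42767, Mul(-1, Add(Add(136, Pow(193, Rational(1, 2)), 62), -11981))) = Add(-42767, Mul(-1, Add(Add(198, Pow(193, Rational(1, 2))), -11981))) = Add(-42767, Mul(-1, Add(-11783, Pow(193, Rational(1, 2))))) = Add(-42767, Add(11783, Mul(-1, Pow(193, Rational(1, 2))))) = Add(-30984, Mul(-1, Pow(193, Rational(1, 2))))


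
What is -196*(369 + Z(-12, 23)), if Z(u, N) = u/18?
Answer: -216580/3 ≈ -72193.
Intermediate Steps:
Z(u, N) = u/18 (Z(u, N) = u*(1/18) = u/18)
-196*(369 + Z(-12, 23)) = -196*(369 + (1/18)*(-12)) = -196*(369 - ⅔) = -196*1105/3 = -216580/3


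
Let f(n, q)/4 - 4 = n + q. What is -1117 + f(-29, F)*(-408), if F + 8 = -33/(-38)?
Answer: 975113/19 ≈ 51322.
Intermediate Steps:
F = -271/38 (F = -8 - 33/(-38) = -8 - 33*(-1/38) = -8 + 33/38 = -271/38 ≈ -7.1316)
f(n, q) = 16 + 4*n + 4*q (f(n, q) = 16 + 4*(n + q) = 16 + (4*n + 4*q) = 16 + 4*n + 4*q)
-1117 + f(-29, F)*(-408) = -1117 + (16 + 4*(-29) + 4*(-271/38))*(-408) = -1117 + (16 - 116 - 542/19)*(-408) = -1117 - 2442/19*(-408) = -1117 + 996336/19 = 975113/19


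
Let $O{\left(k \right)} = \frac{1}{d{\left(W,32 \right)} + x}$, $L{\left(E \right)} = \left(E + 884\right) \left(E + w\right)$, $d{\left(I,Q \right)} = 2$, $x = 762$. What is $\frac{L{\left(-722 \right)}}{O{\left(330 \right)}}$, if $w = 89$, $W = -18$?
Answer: $-78345144$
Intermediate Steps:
$L{\left(E \right)} = \left(89 + E\right) \left(884 + E\right)$ ($L{\left(E \right)} = \left(E + 884\right) \left(E + 89\right) = \left(884 + E\right) \left(89 + E\right) = \left(89 + E\right) \left(884 + E\right)$)
$O{\left(k \right)} = \frac{1}{764}$ ($O{\left(k \right)} = \frac{1}{2 + 762} = \frac{1}{764}$)
$\frac{L{\left(-722 \right)}}{O{\left(330 \right)}} = \left(78676 + \left(-722\right)^{2} + 973 \left(-722\right)\right) \frac{1}{\frac{1}{764}} = \left(78676 + 521284 - 702506\right) 764 = \left(-102546\right) 764 = -78345144$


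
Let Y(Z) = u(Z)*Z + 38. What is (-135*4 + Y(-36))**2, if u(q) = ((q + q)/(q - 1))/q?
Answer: 342324004/1369 ≈ 2.5005e+5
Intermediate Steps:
u(q) = 2/(-1 + q) (u(q) = ((2*q)/(-1 + q))/q = (2*q/(-1 + q))/q = 2/(-1 + q))
Y(Z) = 38 + 2*Z/(-1 + Z) (Y(Z) = (2/(-1 + Z))*Z + 38 = 2*Z/(-1 + Z) + 38 = 38 + 2*Z/(-1 + Z))
(-135*4 + Y(-36))**2 = (-135*4 + 2*(-19 + 20*(-36))/(-1 - 36))**2 = (-540 + 2*(-19 - 720)/(-37))**2 = (-540 + 2*(-1/37)*(-739))**2 = (-540 + 1478/37)**2 = (-18502/37)**2 = 342324004/1369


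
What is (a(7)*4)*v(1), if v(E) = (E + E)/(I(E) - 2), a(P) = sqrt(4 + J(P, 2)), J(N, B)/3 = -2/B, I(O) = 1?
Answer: -8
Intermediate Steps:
J(N, B) = -6/B (J(N, B) = 3*(-2/B) = -6/B)
a(P) = 1 (a(P) = sqrt(4 - 6/2) = sqrt(4 - 6*1/2) = sqrt(4 - 3) = sqrt(1) = 1)
v(E) = -2*E (v(E) = (E + E)/(1 - 2) = (2*E)/(-1) = (2*E)*(-1) = -2*E)
(a(7)*4)*v(1) = (1*4)*(-2*1) = 4*(-2) = -8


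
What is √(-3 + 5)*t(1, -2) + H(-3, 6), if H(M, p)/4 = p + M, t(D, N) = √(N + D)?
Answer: 12 + I*√2 ≈ 12.0 + 1.4142*I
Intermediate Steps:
t(D, N) = √(D + N)
H(M, p) = 4*M + 4*p (H(M, p) = 4*(p + M) = 4*(M + p) = 4*M + 4*p)
√(-3 + 5)*t(1, -2) + H(-3, 6) = √(-3 + 5)*√(1 - 2) + (4*(-3) + 4*6) = √2*√(-1) + (-12 + 24) = √2*I + 12 = I*√2 + 12 = 12 + I*√2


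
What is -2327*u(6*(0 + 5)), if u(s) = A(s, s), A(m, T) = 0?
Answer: 0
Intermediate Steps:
u(s) = 0
-2327*u(6*(0 + 5)) = -2327*0 = 0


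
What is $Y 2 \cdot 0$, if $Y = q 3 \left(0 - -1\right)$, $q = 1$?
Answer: $0$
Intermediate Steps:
$Y = 3$ ($Y = 1 \cdot 3 \left(0 - -1\right) = 3 \left(0 + 1\right) = 3 \cdot 1 = 3$)
$Y 2 \cdot 0 = 3 \cdot 2 \cdot 0 = 6 \cdot 0 = 0$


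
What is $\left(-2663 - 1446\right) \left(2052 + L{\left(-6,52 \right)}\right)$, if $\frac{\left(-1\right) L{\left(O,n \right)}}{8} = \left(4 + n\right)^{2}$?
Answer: $94654924$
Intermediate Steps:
$L{\left(O,n \right)} = - 8 \left(4 + n\right)^{2}$
$\left(-2663 - 1446\right) \left(2052 + L{\left(-6,52 \right)}\right) = \left(-2663 - 1446\right) \left(2052 - 8 \left(4 + 52\right)^{2}\right) = - 4109 \left(2052 - 8 \cdot 56^{2}\right) = - 4109 \left(2052 - 25088\right) = \left(-4109\right) \left(-23036\right) = 94654924$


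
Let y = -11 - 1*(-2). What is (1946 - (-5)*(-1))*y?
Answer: -17469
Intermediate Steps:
y = -9 (y = -11 + 2 = -9)
(1946 - (-5)*(-1))*y = (1946 - (-5)*(-1))*(-9) = (1946 - 1*5)*(-9) = (1946 - 5)*(-9) = 1941*(-9) = -17469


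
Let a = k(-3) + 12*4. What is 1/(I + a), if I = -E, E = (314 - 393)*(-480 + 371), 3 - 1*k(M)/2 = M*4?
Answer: -1/8533 ≈ -0.00011719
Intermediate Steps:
k(M) = 6 - 8*M (k(M) = 6 - 2*M*4 = 6 - 8*M)
a = 78 (a = (6 - 8*(-3)) + 12*4 = (6 + 24) + 48 = 30 + 48 = 78)
E = 8611 (E = -79*(-109) = 8611)
I = -8611 (I = -1*8611 = -8611)
1/(I + a) = 1/(-8611 + 78) = 1/(-8533) = -1/8533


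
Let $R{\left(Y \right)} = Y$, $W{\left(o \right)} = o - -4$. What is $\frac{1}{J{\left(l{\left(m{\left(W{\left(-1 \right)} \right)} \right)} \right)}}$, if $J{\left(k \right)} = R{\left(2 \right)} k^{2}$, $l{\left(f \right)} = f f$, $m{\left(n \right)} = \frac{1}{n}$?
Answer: $\frac{81}{2} \approx 40.5$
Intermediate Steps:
$W{\left(o \right)} = 4 + o$ ($W{\left(o \right)} = o + 4 = 4 + o$)
$l{\left(f \right)} = f^{2}$
$J{\left(k \right)} = 2 k^{2}$
$\frac{1}{J{\left(l{\left(m{\left(W{\left(-1 \right)} \right)} \right)} \right)}} = \frac{1}{2 \left(\left(\frac{1}{4 - 1}\right)^{2}\right)^{2}} = \frac{1}{2 \left(\left(\frac{1}{3}\right)^{2}\right)^{2}} = \frac{1}{2 \left(\frac{1}{9}\right)^{2}} = \frac{1}{2 \cdot \frac{1}{81}} = \frac{1}{\frac{2}{81}} = \frac{81}{2}$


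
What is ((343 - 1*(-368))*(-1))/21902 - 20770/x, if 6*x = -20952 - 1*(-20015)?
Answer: 2728761033/20522174 ≈ 132.97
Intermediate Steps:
x = -937/6 (x = (-20952 - 1*(-20015))/6 = (-20952 + 20015)/6 = (1/6)*(-937) = -937/6 ≈ -156.17)
((343 - 1*(-368))*(-1))/21902 - 20770/x = ((343 - 1*(-368))*(-1))/21902 - 20770/(-937/6) = ((343 + 368)*(-1))*(1/21902) - 20770*(-6/937) = (711*(-1))*(1/21902) + 124620/937 = -711*1/21902 + 124620/937 = -711/21902 + 124620/937 = 2728761033/20522174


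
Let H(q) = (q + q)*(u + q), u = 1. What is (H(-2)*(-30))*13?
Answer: -1560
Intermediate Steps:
H(q) = 2*q*(1 + q) (H(q) = (q + q)*(1 + q) = (2*q)*(1 + q) = 2*q*(1 + q))
(H(-2)*(-30))*13 = ((2*(-2)*(1 - 2))*(-30))*13 = ((2*(-2)*(-1))*(-30))*13 = (4*(-30))*13 = -120*13 = -1560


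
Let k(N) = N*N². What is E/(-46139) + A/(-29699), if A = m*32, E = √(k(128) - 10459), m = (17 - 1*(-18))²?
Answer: -39200/29699 - √2086693/46139 ≈ -1.3512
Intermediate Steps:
k(N) = N³
m = 1225 (m = (17 + 18)² = 35² = 1225)
E = √2086693 (E = √(128³ - 10459) = √(2097152 - 10459) = √2086693 ≈ 1444.5)
A = 39200 (A = 1225*32 = 39200)
E/(-46139) + A/(-29699) = √2086693/(-46139) + 39200/(-29699) = √2086693*(-1/46139) + 39200*(-1/29699) = -√2086693/46139 - 39200/29699 = -39200/29699 - √2086693/46139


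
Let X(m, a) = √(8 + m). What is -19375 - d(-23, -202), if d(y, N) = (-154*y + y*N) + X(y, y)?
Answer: -27563 - I*√15 ≈ -27563.0 - 3.873*I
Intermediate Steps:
d(y, N) = √(8 + y) - 154*y + N*y (d(y, N) = (-154*y + y*N) + √(8 + y) = (-154*y + N*y) + √(8 + y) = √(8 + y) - 154*y + N*y)
-19375 - d(-23, -202) = -19375 - (√(8 - 23) - 154*(-23) - 202*(-23)) = -19375 - (√(-15) + 3542 + 4646) = -19375 - (I*√15 + 3542 + 4646) = -19375 - (8188 + I*√15) = -19375 + (-8188 - I*√15) = -27563 - I*√15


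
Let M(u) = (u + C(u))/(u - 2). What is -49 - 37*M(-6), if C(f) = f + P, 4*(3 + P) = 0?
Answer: -947/8 ≈ -118.38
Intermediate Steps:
P = -3 (P = -3 + (¼)*0 = -3 + 0 = -3)
C(f) = -3 + f (C(f) = f - 3 = -3 + f)
M(u) = (-3 + 2*u)/(-2 + u) (M(u) = (u + (-3 + u))/(u - 2) = (-3 + 2*u)/(-2 + u))
-49 - 37*M(-6) = -49 - 37*(-3 + 2*(-6))/(-2 - 6) = -49 - 37*(-3 - 12)/(-8) = -49 - (-37)*(-15)/8 = -49 - 37*15/8 = -49 - 555/8 = -947/8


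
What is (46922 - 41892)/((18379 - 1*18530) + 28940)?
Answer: 5030/28789 ≈ 0.17472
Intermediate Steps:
(46922 - 41892)/((18379 - 1*18530) + 28940) = 5030/((18379 - 18530) + 28940) = 5030/(-151 + 28940) = 5030/28789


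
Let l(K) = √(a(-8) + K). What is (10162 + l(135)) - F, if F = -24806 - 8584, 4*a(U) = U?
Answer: 43552 + √133 ≈ 43564.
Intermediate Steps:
a(U) = U/4
l(K) = √(-2 + K) (l(K) = √((¼)*(-8) + K) = √(-2 + K))
F = -33390
(10162 + l(135)) - F = (10162 + √(-2 + 135)) - 1*(-33390) = (10162 + √133) + 33390 = 43552 + √133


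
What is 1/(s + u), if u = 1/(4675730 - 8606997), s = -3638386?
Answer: -3931267/14303466815063 ≈ -2.7485e-7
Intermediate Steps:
u = -1/3931267 (u = 1/(-3931267) = -1/3931267 ≈ -2.5437e-7)
1/(s + u) = 1/(-3638386 - 1/3931267) = 1/(-14303466815063/3931267) = -3931267/14303466815063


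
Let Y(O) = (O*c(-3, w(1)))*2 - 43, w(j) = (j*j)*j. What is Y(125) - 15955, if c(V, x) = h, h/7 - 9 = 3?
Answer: 5002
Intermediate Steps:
w(j) = j³ (w(j) = j²*j = j³)
h = 84 (h = 63 + 7*3 = 63 + 21 = 84)
c(V, x) = 84
Y(O) = -43 + 168*O (Y(O) = (O*84)*2 - 43 = (84*O)*2 - 43 = 168*O - 43 = -43 + 168*O)
Y(125) - 15955 = (-43 + 168*125) - 15955 = (-43 + 21000) - 15955 = 20957 - 15955 = 5002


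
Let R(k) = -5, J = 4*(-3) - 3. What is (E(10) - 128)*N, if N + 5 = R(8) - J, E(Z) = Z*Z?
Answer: -140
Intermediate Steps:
J = -15 (J = -12 - 3 = -15)
E(Z) = Z²
N = 5 (N = -5 + (-5 - 1*(-15)) = -5 + (-5 + 15) = -5 + 10 = 5)
(E(10) - 128)*N = (10² - 128)*5 = (100 - 128)*5 = -28*5 = -140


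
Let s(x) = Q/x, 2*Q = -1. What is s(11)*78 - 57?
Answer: -666/11 ≈ -60.545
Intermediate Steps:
Q = -1/2 (Q = (1/2)*(-1) = -1/2 ≈ -0.50000)
s(x) = -1/(2*x)
s(11)*78 - 57 = -1/2/11*78 - 57 = -1/2*1/11*78 - 57 = -1/22*78 - 57 = -39/11 - 57 = -666/11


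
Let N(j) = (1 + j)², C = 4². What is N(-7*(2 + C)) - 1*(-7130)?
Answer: 22755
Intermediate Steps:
C = 16
N(-7*(2 + C)) - 1*(-7130) = (1 - 7*(2 + 16))² - 1*(-7130) = (1 - 7*18)² + 7130 = (1 - 126)² + 7130 = (-125)² + 7130 = 15625 + 7130 = 22755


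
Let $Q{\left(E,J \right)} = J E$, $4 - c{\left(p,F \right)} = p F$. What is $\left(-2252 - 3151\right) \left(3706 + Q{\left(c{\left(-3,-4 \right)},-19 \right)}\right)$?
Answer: $-20844774$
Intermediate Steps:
$c{\left(p,F \right)} = 4 - F p$ ($c{\left(p,F \right)} = 4 - p F = 4 - F p$)
$Q{\left(E,J \right)} = E J$
$\left(-2252 - 3151\right) \left(3706 + Q{\left(c{\left(-3,-4 \right)},-19 \right)}\right) = \left(-2252 - 3151\right) \left(3706 + \left(4 - \left(-4\right) \left(-3\right)\right) \left(-19\right)\right) = - 5403 \left(3706 + \left(4 - 12\right) \left(-19\right)\right) = - 5403 \left(3706 - -152\right) = - 5403 \left(3706 + 152\right) = \left(-5403\right) 3858 = -20844774$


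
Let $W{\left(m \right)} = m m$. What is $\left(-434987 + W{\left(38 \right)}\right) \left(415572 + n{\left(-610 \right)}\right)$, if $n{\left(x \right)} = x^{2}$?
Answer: $-341489681896$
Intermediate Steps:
$W{\left(m \right)} = m^{2}$
$\left(-434987 + W{\left(38 \right)}\right) \left(415572 + n{\left(-610 \right)}\right) = \left(-434987 + 38^{2}\right) \left(415572 + \left(-610\right)^{2}\right) = \left(-434987 + 1444\right) \left(415572 + 372100\right) = \left(-433543\right) 787672 = -341489681896$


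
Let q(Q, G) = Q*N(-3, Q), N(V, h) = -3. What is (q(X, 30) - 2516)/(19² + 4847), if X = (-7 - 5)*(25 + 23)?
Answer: -197/1302 ≈ -0.15131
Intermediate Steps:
X = -576 (X = -12*48 = -576)
q(Q, G) = -3*Q (q(Q, G) = Q*(-3) = -3*Q)
(q(X, 30) - 2516)/(19² + 4847) = (-3*(-576) - 2516)/(19² + 4847) = (1728 - 2516)/(361 + 4847) = -788/5208 = -788*1/5208 = -197/1302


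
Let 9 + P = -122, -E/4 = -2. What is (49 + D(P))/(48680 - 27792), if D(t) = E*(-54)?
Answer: -383/20888 ≈ -0.018336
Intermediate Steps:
E = 8 (E = -4*(-2) = 8)
P = -131 (P = -9 - 122 = -131)
D(t) = -432 (D(t) = 8*(-54) = -432)
(49 + D(P))/(48680 - 27792) = (49 - 432)/(48680 - 27792) = -383/20888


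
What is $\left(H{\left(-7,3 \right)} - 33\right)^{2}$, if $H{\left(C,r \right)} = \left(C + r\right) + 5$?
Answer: $1024$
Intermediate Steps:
$H{\left(C,r \right)} = 5 + C + r$
$\left(H{\left(-7,3 \right)} - 33\right)^{2} = \left(\left(5 - 7 + 3\right) - 33\right)^{2} = \left(1 - 33\right)^{2} = \left(-32\right)^{2} = 1024$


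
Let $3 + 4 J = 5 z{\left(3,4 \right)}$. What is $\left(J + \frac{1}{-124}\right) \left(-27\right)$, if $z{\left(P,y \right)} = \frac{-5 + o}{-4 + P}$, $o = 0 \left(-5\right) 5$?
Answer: $- \frac{18387}{124} \approx -148.28$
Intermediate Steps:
$o = 0$ ($o = 0 \cdot 5 = 0$)
$z{\left(P,y \right)} = - \frac{5}{-4 + P}$ ($z{\left(P,y \right)} = \frac{-5 + 0}{-4 + P} = - \frac{5}{-4 + P}$)
$J = \frac{11}{2}$ ($J = - \frac{3}{4} + \frac{5 \left(- \frac{5}{-4 + 3}\right)}{4} = - \frac{3}{4} + \frac{5 \left(- \frac{5}{-1}\right)}{4} = - \frac{3}{4} + \frac{5 \left(\left(-5\right) \left(-1\right)\right)}{4} = - \frac{3}{4} + \frac{5 \cdot 5}{4} = - \frac{3}{4} + \frac{1}{4} \cdot 25 = - \frac{3}{4} + \frac{25}{4} = \frac{11}{2} \approx 5.5$)
$\left(J + \frac{1}{-124}\right) \left(-27\right) = \left(\frac{11}{2} + \frac{1}{-124}\right) \left(-27\right) = \left(\frac{11}{2} - \frac{1}{124}\right) \left(-27\right) = \frac{681}{124} \left(-27\right) = - \frac{18387}{124}$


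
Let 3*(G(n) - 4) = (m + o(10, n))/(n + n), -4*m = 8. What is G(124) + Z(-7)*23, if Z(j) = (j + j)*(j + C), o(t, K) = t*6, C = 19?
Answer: -1435891/372 ≈ -3859.9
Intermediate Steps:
m = -2 (m = -1/4*8 = -2)
o(t, K) = 6*t
Z(j) = 2*j*(19 + j) (Z(j) = (j + j)*(j + 19) = (2*j)*(19 + j) = 2*j*(19 + j))
G(n) = 4 + 29/(3*n) (G(n) = 4 + ((-2 + 6*10)/(n + n))/3 = 4 + ((-2 + 60)/((2*n)))/3 = 4 + (58*(1/(2*n)))/3 = 4 + (29/n)/3 = 4 + 29/(3*n))
G(124) + Z(-7)*23 = (4 + (29/3)/124) + (2*(-7)*(19 - 7))*23 = (4 + (29/3)*(1/124)) + (2*(-7)*12)*23 = (4 + 29/372) - 168*23 = 1517/372 - 3864 = -1435891/372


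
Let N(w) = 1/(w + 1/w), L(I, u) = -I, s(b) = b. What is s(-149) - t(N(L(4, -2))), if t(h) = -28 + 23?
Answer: -144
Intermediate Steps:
t(h) = -5
s(-149) - t(N(L(4, -2))) = -149 - 1*(-5) = -149 + 5 = -144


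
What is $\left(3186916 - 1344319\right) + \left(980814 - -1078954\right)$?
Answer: $3902365$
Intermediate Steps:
$\left(3186916 - 1344319\right) + \left(980814 - -1078954\right) = 1842597 + \left(980814 + 1078954\right) = 1842597 + 2059768 = 3902365$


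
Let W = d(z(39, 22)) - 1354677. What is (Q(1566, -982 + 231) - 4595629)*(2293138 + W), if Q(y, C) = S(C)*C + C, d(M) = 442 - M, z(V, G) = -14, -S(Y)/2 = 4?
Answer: -4309978307124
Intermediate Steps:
S(Y) = -8 (S(Y) = -2*4 = -8)
Q(y, C) = -7*C (Q(y, C) = -8*C + C = -7*C)
W = -1354221 (W = (442 - 1*(-14)) - 1354677 = (442 + 14) - 1354677 = 456 - 1354677 = -1354221)
(Q(1566, -982 + 231) - 4595629)*(2293138 + W) = (-7*(-982 + 231) - 4595629)*(2293138 - 1354221) = (-7*(-751) - 4595629)*938917 = (5257 - 4595629)*938917 = -4590372*938917 = -4309978307124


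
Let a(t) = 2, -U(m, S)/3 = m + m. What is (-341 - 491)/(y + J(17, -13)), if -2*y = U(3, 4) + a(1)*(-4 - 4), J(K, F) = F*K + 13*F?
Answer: 832/373 ≈ 2.2306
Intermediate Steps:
U(m, S) = -6*m (U(m, S) = -3*(m + m) = -6*m)
J(K, F) = 13*F + F*K
y = 17 (y = -(-6*3 + 2*(-4 - 4))/2 = -(-18 + 2*(-8))/2 = -(-18 - 16)/2 = -½*(-34) = 17)
(-341 - 491)/(y + J(17, -13)) = (-341 - 491)/(17 - 13*(13 + 17)) = -832/(17 - 13*30) = -832/(17 - 390) = -832/(-373) = -832*(-1/373) = 832/373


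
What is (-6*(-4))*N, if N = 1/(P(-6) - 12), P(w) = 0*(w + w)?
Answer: -2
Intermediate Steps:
P(w) = 0 (P(w) = 0*(2*w) = 0)
N = -1/12 (N = 1/(0 - 12) = 1/(-12) = -1/12 ≈ -0.083333)
(-6*(-4))*N = -6*(-4)*(-1/12) = 24*(-1/12) = -2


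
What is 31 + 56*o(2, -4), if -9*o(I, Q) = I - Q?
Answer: -19/3 ≈ -6.3333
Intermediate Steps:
o(I, Q) = -I/9 + Q/9 (o(I, Q) = -(I - Q)/9 = -I/9 + Q/9)
31 + 56*o(2, -4) = 31 + 56*(-⅑*2 + (⅑)*(-4)) = 31 + 56*(-2/9 - 4/9) = 31 + 56*(-⅔) = 31 - 112/3 = -19/3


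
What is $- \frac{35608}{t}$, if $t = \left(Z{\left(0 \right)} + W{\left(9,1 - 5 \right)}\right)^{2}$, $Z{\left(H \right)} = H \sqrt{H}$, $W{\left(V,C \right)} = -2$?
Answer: $-8902$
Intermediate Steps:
$Z{\left(H \right)} = H^{\frac{3}{2}}$
$t = 4$ ($t = \left(0^{\frac{3}{2}} - 2\right)^{2} = \left(0 - 2\right)^{2} = \left(-2\right)^{2} = 4$)
$- \frac{35608}{t} = - \frac{35608}{4} = \left(-35608\right) \frac{1}{4} = -8902$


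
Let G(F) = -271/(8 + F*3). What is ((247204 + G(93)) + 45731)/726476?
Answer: 42036037/104249306 ≈ 0.40323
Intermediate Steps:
G(F) = -271/(8 + 3*F)
((247204 + G(93)) + 45731)/726476 = ((247204 - 271/(8 + 3*93)) + 45731)/726476 = ((247204 - 271/(8 + 279)) + 45731)*(1/726476) = ((247204 - 271/287) + 45731)*(1/726476) = (70947277/287 + 45731)*(1/726476) = (84072074/287)*(1/726476) = 42036037/104249306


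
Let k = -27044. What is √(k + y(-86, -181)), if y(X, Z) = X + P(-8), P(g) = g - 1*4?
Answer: I*√27142 ≈ 164.75*I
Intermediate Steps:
P(g) = -4 + g (P(g) = g - 4 = -4 + g)
y(X, Z) = -12 + X (y(X, Z) = X + (-4 - 8) = X - 12 = -12 + X)
√(k + y(-86, -181)) = √(-27044 + (-12 - 86)) = √(-27044 - 98) = √(-27142) = I*√27142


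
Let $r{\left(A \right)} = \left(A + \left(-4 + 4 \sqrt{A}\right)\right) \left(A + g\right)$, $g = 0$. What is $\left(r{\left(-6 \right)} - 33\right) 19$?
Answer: $513 - 456 i \sqrt{6} \approx 513.0 - 1117.0 i$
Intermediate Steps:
$r{\left(A \right)} = A \left(-4 + A + 4 \sqrt{A}\right)$ ($r{\left(A \right)} = \left(A + \left(-4 + 4 \sqrt{A}\right)\right) \left(A + 0\right) = \left(-4 + A + 4 \sqrt{A}\right) A = A \left(-4 + A + 4 \sqrt{A}\right)$)
$\left(r{\left(-6 \right)} - 33\right) 19 = \left(\left(\left(-6\right)^{2} - -24 + 4 \left(-6\right)^{\frac{3}{2}}\right) - 33\right) 19 = \left(\left(36 + 24 + 4 \left(- 6 i \sqrt{6}\right)\right) - 33\right) 19 = \left(\left(36 + 24 - 24 i \sqrt{6}\right) - 33\right) 19 = \left(\left(60 - 24 i \sqrt{6}\right) - 33\right) 19 = \left(27 - 24 i \sqrt{6}\right) 19 = 513 - 456 i \sqrt{6}$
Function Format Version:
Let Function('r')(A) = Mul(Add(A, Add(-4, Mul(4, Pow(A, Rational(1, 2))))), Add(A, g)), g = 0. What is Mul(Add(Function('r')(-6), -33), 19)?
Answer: Add(513, Mul(-456, I, Pow(6, Rational(1, 2)))) ≈ Add(513.00, Mul(-1117.0, I))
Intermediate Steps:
Function('r')(A) = Mul(A, Add(-4, A, Mul(4, Pow(A, Rational(1, 2))))) (Function('r')(A) = Mul(Add(A, Add(-4, Mul(4, Pow(A, Rational(1, 2))))), Add(A, 0)) = Mul(Add(-4, A, Mul(4, Pow(A, Rational(1, 2)))), A) = Mul(A, Add(-4, A, Mul(4, Pow(A, Rational(1, 2))))))
Mul(Add(Function('r')(-6), -33), 19) = Mul(Add(Add(Pow(-6, 2), Mul(-4, -6), Mul(4, Pow(-6, Rational(3, 2)))), -33), 19) = Mul(Add(Add(36, 24, Mul(4, Mul(-6, I, Pow(6, Rational(1, 2))))), -33), 19) = Mul(Add(Add(36, 24, Mul(-24, I, Pow(6, Rational(1, 2)))), -33), 19) = Mul(Add(Add(60, Mul(-24, I, Pow(6, Rational(1, 2)))), -33), 19) = Mul(Add(27, Mul(-24, I, Pow(6, Rational(1, 2)))), 19) = Add(513, Mul(-456, I, Pow(6, Rational(1, 2))))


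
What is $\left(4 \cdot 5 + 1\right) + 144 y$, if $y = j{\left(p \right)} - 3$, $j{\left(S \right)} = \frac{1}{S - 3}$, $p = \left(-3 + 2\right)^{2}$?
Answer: $-483$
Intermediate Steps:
$p = 1$ ($p = \left(-1\right)^{2} = 1$)
$j{\left(S \right)} = \frac{1}{-3 + S}$
$y = - \frac{7}{2}$ ($y = \frac{1}{-3 + 1} - 3 = \frac{1}{-2} - 3 = - \frac{1}{2} - 3 = - \frac{7}{2} \approx -3.5$)
$\left(4 \cdot 5 + 1\right) + 144 y = \left(4 \cdot 5 + 1\right) + 144 \left(- \frac{7}{2}\right) = \left(20 + 1\right) - 504 = 21 - 504 = -483$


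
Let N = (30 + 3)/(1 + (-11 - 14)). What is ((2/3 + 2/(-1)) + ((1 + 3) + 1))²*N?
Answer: -1331/72 ≈ -18.486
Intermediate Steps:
N = -11/8 (N = 33/(1 - 25) = 33/(-24) = 33*(-1/24) = -11/8 ≈ -1.3750)
((2/3 + 2/(-1)) + ((1 + 3) + 1))²*N = ((2/3 + 2/(-1)) + ((1 + 3) + 1))²*(-11/8) = ((2*(⅓) + 2*(-1)) + (4 + 1))²*(-11/8) = ((⅔ - 2) + 5)²*(-11/8) = (-4/3 + 5)²*(-11/8) = (11/3)²*(-11/8) = (121/9)*(-11/8) = -1331/72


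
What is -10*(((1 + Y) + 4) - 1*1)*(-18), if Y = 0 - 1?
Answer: 540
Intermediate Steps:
Y = -1
-10*(((1 + Y) + 4) - 1*1)*(-18) = -10*(((1 - 1) + 4) - 1*1)*(-18) = -10*((0 + 4) - 1)*(-18) = -10*(4 - 1)*(-18) = -10*3*(-18) = -30*(-18) = 540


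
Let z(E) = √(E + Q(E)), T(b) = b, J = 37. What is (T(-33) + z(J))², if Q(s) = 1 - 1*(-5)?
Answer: (33 - √43)² ≈ 699.21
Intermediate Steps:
Q(s) = 6 (Q(s) = 1 + 5 = 6)
z(E) = √(6 + E) (z(E) = √(E + 6) = √(6 + E))
(T(-33) + z(J))² = (-33 + √(6 + 37))² = (-33 + √43)²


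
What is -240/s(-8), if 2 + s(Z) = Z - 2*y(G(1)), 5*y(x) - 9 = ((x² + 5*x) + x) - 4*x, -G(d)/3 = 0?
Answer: 300/17 ≈ 17.647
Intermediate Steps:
G(d) = 0 (G(d) = -3*0 = 0)
y(x) = 9/5 + x²/5 + 2*x/5 (y(x) = 9/5 + (((x² + 5*x) + x) - 4*x)/5 = 9/5 + ((x² + 6*x) - 4*x)/5 = 9/5 + (x² + 2*x)/5 = 9/5 + (x²/5 + 2*x/5) = 9/5 + x²/5 + 2*x/5)
s(Z) = -28/5 + Z (s(Z) = -2 + (Z - 2*(9/5 + (⅕)*0² + (⅖)*0)) = -2 + (Z - 2*(9/5 + (⅕)*0 + 0)) = -2 + (Z - 2*(9/5 + 0 + 0)) = -2 + (Z - 2*9/5) = -2 + (Z - 18/5) = -2 + (-18/5 + Z) = -28/5 + Z)
-240/s(-8) = -240/(-28/5 - 8) = -240/(-68/5) = -240*(-5/68) = 300/17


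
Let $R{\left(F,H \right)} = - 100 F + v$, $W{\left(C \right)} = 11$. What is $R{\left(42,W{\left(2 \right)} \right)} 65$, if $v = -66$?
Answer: $-277290$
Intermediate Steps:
$R{\left(F,H \right)} = -66 - 100 F$ ($R{\left(F,H \right)} = - 100 F - 66 = -66 - 100 F$)
$R{\left(42,W{\left(2 \right)} \right)} 65 = \left(-66 - 4200\right) 65 = \left(-4266\right) 65 = -277290$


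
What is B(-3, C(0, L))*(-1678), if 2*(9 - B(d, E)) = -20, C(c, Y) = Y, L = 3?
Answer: -31882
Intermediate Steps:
B(d, E) = 19 (B(d, E) = 9 - 1/2*(-20) = 9 + 10 = 19)
B(-3, C(0, L))*(-1678) = 19*(-1678) = -31882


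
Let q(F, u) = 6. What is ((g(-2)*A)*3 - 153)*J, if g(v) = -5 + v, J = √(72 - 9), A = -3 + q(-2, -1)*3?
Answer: -1404*√7 ≈ -3714.6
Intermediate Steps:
A = 15 (A = -3 + 6*3 = -3 + 18 = 15)
J = 3*√7 (J = √63 = 3*√7 ≈ 7.9373)
((g(-2)*A)*3 - 153)*J = (((-5 - 2)*15)*3 - 153)*(3*√7) = (-7*15*3 - 153)*(3*√7) = (-105*3 - 153)*(3*√7) = (-315 - 153)*(3*√7) = -1404*√7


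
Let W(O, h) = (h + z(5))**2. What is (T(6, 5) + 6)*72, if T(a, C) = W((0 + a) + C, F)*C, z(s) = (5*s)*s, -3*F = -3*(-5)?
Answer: 5184432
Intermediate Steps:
F = -5 (F = -(-1)*(-5) = -1/3*15 = -5)
z(s) = 5*s**2
W(O, h) = (125 + h)**2 (W(O, h) = (h + 5*5**2)**2 = (h + 5*25)**2 = (h + 125)**2 = (125 + h)**2)
T(a, C) = 14400*C (T(a, C) = (125 - 5)**2*C = 120**2*C = 14400*C)
(T(6, 5) + 6)*72 = (14400*5 + 6)*72 = (72000 + 6)*72 = 72006*72 = 5184432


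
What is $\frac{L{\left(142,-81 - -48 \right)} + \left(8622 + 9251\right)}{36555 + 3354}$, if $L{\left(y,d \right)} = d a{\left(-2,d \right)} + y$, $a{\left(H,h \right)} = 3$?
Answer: $\frac{5972}{13303} \approx 0.44892$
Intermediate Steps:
$L{\left(y,d \right)} = y + 3 d$ ($L{\left(y,d \right)} = d 3 + y = 3 d + y = y + 3 d$)
$\frac{L{\left(142,-81 - -48 \right)} + \left(8622 + 9251\right)}{36555 + 3354} = \frac{\left(142 + 3 \left(-81 - -48\right)\right) + \left(8622 + 9251\right)}{36555 + 3354} = \frac{\left(142 + 3 \left(-81 + 48\right)\right) + 17873}{39909} = \left(\left(142 + 3 \left(-33\right)\right) + 17873\right) \frac{1}{39909} = \left(\left(142 - 99\right) + 17873\right) \frac{1}{39909} = \left(43 + 17873\right) \frac{1}{39909} = 17916 \cdot \frac{1}{39909} = \frac{5972}{13303}$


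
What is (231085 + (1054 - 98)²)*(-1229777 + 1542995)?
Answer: 358641187578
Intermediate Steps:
(231085 + (1054 - 98)²)*(-1229777 + 1542995) = (231085 + 956²)*313218 = (231085 + 913936)*313218 = 1145021*313218 = 358641187578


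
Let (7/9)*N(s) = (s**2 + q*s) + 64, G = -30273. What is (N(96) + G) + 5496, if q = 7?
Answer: -83871/7 ≈ -11982.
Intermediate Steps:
N(s) = 576/7 + 9*s + 9*s**2/7 (N(s) = 9*((s**2 + 7*s) + 64)/7 = 9*(64 + s**2 + 7*s)/7 = 576/7 + 9*s + 9*s**2/7)
(N(96) + G) + 5496 = ((576/7 + 9*96 + (9/7)*96**2) - 30273) + 5496 = ((576/7 + 864 + (9/7)*9216) - 30273) + 5496 = ((576/7 + 864 + 82944/7) - 30273) + 5496 = (89568/7 - 30273) + 5496 = -122343/7 + 5496 = -83871/7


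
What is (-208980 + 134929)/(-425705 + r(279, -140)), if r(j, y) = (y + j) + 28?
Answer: 74051/425538 ≈ 0.17402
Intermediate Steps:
r(j, y) = 28 + j + y (r(j, y) = (j + y) + 28 = 28 + j + y)
(-208980 + 134929)/(-425705 + r(279, -140)) = (-208980 + 134929)/(-425705 + (28 + 279 - 140)) = -74051/(-425705 + 167) = -74051/(-425538) = -74051*(-1/425538) = 74051/425538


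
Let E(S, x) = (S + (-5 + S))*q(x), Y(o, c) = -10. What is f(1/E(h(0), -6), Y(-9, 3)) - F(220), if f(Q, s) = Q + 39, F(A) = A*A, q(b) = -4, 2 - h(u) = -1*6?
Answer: -2127885/44 ≈ -48361.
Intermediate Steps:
h(u) = 8 (h(u) = 2 - (-1)*6 = 2 - 1*(-6) = 2 + 6 = 8)
F(A) = A²
E(S, x) = 20 - 8*S (E(S, x) = (S + (-5 + S))*(-4) = (-5 + 2*S)*(-4) = 20 - 8*S)
f(Q, s) = 39 + Q
f(1/E(h(0), -6), Y(-9, 3)) - F(220) = (39 + 1/(20 - 8*8)) - 1*220² = (39 + 1/(20 - 64)) - 1*48400 = (39 + 1/(-44)) - 48400 = (39 - 1/44) - 48400 = 1715/44 - 48400 = -2127885/44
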